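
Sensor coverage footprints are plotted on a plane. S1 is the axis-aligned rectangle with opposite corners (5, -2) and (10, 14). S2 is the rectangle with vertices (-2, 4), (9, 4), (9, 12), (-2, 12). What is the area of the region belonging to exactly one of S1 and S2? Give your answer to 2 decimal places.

104.00

|S1∩S2|: x∈[5,9], y∈[4,12] → 4·8 = 32.
|S1 △ S2| = |S1| + |S2| − 2·|S1∩S2| = 80 + 88 − 64 = 104.00.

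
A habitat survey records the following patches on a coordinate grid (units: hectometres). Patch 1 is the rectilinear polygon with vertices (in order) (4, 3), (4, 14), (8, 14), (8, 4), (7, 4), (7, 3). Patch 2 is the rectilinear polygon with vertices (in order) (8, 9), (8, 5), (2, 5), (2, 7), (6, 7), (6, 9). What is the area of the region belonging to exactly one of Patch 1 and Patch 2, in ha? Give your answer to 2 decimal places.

|Patch 1| = 43, |Patch 2| = 16, |Patch 1∩Patch 2| = 12.
|Patch 1 △ Patch 2| = |Patch 1| + |Patch 2| − 2·|Patch 1∩Patch 2| = 43 + 16 − 24 = 35.00.

35.00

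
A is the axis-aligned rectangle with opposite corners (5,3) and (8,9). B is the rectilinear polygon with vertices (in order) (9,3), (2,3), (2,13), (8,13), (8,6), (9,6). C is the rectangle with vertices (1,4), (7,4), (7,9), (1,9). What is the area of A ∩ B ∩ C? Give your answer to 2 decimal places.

The intersection is the polygon with vertices (5,9), (7,9), (7,4), (5,4).
By the shoelace formula its area is 10.00.

10.00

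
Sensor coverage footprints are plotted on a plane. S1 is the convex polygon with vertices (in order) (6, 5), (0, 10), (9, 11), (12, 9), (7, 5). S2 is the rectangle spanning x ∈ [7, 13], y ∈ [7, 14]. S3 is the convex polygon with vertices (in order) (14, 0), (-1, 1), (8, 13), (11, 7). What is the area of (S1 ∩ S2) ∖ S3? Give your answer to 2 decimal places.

3.14

|S1 ∩ S2| = 14.2778.
|(S1 ∩ S2) ∩ S3| = 11.1349.
|(S1 ∩ S2) ∖ S3| = 14.2778 − 11.1349 = 3.14.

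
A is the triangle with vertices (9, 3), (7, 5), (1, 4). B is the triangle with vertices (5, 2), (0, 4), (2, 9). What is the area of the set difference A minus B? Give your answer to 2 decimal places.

5.58

|A| = 7, |A∩B| = 1.4205.
|A ∖ B| = |A| − |A∩B| = 7 − 1.4205 = 5.58.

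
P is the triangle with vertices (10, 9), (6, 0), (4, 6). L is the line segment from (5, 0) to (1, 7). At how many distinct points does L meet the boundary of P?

0

The segment lies entirely outside P and never meets its boundary.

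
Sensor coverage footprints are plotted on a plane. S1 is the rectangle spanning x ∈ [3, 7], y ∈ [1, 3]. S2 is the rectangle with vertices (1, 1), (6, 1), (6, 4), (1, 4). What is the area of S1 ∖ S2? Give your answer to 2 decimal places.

2.00

|S1∩S2|: x∈[3,6], y∈[1,3] → 3·2 = 6.
|S1| = 8.
|S1 ∖ S2| = |S1| − |S1∩S2| = 8 − 6 = 2.00.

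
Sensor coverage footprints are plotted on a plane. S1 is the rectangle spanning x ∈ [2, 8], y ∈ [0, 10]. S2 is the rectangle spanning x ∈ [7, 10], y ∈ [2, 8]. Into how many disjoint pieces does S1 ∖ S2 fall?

1

S1 ∖ S2 is a single connected region.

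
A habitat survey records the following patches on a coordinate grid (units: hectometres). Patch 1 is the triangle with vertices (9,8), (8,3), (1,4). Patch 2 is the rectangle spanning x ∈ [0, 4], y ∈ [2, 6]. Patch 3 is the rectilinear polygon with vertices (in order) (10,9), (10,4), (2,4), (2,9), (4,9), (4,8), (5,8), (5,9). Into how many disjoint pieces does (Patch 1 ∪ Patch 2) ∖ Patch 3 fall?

(Patch 1 ∪ Patch 2) ∖ Patch 3 is a single connected region.

1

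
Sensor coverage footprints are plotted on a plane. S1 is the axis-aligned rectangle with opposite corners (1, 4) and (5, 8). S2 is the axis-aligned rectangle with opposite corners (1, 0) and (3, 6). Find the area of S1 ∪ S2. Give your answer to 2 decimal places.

By inclusion–exclusion:
Individual areas: |S1| = 16, |S2| = 12.
|S1∩S2|: x∈[1,3], y∈[4,6] → 2·2 = 4.
|S1 ∪ S2| = 28 − 4 = 24.00.

24.00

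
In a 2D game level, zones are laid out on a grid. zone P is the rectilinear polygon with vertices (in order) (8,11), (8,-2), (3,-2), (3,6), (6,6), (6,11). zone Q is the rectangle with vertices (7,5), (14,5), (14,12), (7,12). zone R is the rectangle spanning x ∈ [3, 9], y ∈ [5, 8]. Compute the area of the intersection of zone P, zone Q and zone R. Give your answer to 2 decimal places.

3.00

The intersection is the polygon with vertices (7,5), (7,8), (8,8), (8,5).
By the shoelace formula its area is 3.00.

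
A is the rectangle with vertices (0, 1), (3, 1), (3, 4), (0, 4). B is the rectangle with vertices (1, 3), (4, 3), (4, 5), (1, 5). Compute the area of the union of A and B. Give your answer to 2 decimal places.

13.00

By inclusion–exclusion:
Individual areas: |A| = 9, |B| = 6.
|A∩B|: x∈[1,3], y∈[3,4] → 2·1 = 2.
|A ∪ B| = 15 − 2 = 13.00.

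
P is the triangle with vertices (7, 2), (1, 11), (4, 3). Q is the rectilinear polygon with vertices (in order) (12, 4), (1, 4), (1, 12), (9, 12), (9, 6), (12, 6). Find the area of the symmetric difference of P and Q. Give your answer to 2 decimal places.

|P| = 10.5, |Q| = 70, |P∩Q| = 7.1458.
|P △ Q| = |P| + |Q| − 2·|P∩Q| = 10.5 + 70 − 14.2917 = 66.21.

66.21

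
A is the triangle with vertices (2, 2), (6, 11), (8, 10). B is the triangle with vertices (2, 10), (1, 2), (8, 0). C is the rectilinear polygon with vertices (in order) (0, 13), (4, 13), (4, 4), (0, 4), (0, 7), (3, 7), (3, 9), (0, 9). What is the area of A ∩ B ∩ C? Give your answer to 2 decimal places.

1.22

The intersection is the polygon with vertices (3.5,4), (2.889,4), (4,6.5), (4,4.667).
By the shoelace formula its area is 1.22.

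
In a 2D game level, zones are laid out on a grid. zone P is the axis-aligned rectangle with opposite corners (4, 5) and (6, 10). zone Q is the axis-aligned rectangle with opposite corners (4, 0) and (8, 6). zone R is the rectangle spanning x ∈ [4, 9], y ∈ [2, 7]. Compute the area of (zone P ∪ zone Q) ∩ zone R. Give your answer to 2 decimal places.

The region (zone P ∪ zone Q) ∩ zone R is the polygon with vertices (6,6), (8,6), (8,2), (4,2), (4,5), (4,6), (4,7), (6,7).
By the shoelace formula its area is 18.00.

18.00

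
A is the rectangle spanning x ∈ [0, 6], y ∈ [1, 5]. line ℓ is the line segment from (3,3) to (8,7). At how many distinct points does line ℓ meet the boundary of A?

The segment meets the boundary at (5.5,5).

1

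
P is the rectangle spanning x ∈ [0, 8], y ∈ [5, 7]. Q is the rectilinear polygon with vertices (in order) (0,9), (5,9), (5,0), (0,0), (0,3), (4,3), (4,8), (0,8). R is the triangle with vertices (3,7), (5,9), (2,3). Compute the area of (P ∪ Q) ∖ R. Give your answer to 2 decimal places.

37.00

|P ∪ Q| = 39.
|(P ∪ Q) ∩ R| = 2.
|(P ∪ Q) ∖ R| = 39 − 2 = 37.00.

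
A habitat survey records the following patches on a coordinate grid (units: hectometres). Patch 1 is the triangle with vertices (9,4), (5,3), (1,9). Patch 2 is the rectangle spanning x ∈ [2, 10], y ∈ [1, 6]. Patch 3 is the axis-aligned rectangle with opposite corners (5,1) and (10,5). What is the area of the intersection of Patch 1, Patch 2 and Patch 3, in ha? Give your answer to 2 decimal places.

The intersection is the polygon with vertices (9,4), (5,3), (5,5), (7.4,5).
By the shoelace formula its area is 5.20.

5.20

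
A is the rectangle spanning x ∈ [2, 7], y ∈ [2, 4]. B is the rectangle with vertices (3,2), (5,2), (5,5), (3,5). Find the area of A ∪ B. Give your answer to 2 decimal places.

12.00

By inclusion–exclusion:
Individual areas: |A| = 10, |B| = 6.
|A∩B|: x∈[3,5], y∈[2,4] → 2·2 = 4.
|A ∪ B| = 16 − 4 = 12.00.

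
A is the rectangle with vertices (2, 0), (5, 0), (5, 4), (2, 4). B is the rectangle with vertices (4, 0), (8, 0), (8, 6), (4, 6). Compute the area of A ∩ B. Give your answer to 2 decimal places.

4.00

|A∩B|: x∈[4,5], y∈[0,4] → 1·4 = 4.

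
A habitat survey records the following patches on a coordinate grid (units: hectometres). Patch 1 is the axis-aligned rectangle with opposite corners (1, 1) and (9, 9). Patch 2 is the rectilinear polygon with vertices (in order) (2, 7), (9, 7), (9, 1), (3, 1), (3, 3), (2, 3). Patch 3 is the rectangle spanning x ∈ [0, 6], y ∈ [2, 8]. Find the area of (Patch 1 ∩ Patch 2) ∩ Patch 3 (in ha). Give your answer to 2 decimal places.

The region (Patch 1 ∩ Patch 2) ∩ Patch 3 is the polygon with vertices (3,3), (2,3), (2,7), (6,7), (6,2), (3,2).
By the shoelace formula its area is 19.00.

19.00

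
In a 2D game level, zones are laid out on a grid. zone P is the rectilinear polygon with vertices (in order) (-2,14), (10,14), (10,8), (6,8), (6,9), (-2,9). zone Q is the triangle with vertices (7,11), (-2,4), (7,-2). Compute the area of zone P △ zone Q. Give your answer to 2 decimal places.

|zone P| = 64, |zone Q| = 58.5, |zone P∩zone Q| = 3.5714.
|zone P △ zone Q| = |zone P| + |zone Q| − 2·|zone P∩zone Q| = 64 + 58.5 − 7.1429 = 115.36.

115.36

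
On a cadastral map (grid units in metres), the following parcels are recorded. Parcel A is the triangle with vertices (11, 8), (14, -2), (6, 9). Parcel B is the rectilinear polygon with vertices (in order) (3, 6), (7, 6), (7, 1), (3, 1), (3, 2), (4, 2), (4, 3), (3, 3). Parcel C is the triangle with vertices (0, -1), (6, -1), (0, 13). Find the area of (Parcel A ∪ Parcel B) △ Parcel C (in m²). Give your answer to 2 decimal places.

|Parcel A ∪ Parcel B| = 42.5.
|(Parcel A ∪ Parcel B) ∩ Parcel C| = 4.3571.
|(Parcel A ∪ Parcel B) △ Parcel C| = 42.5 + 42 − 8.7143 = 75.79.

75.79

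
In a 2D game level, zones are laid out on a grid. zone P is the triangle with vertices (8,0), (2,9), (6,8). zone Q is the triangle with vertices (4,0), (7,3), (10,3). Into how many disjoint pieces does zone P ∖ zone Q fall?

zone P ∖ zone Q splits into 2 disjoint pieces (area 0.5556, area 13.425).

2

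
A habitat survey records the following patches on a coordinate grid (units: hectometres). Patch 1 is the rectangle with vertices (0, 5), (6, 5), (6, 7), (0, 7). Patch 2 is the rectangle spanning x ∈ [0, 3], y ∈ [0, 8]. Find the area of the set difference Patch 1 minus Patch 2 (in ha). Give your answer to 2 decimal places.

|Patch 1∩Patch 2|: x∈[0,3], y∈[5,7] → 3·2 = 6.
|Patch 1| = 12.
|Patch 1 ∖ Patch 2| = |Patch 1| − |Patch 1∩Patch 2| = 12 − 6 = 6.00.

6.00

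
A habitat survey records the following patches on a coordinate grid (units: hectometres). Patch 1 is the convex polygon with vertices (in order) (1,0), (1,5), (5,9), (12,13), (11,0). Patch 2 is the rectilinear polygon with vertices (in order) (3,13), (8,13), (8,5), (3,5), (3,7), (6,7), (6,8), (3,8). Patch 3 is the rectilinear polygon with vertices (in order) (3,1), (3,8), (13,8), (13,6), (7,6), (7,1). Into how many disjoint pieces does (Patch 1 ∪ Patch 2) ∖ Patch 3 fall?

2

(Patch 1 ∪ Patch 2) ∖ Patch 3 splits into 2 disjoint pieces (area 41.3846, area 39.467).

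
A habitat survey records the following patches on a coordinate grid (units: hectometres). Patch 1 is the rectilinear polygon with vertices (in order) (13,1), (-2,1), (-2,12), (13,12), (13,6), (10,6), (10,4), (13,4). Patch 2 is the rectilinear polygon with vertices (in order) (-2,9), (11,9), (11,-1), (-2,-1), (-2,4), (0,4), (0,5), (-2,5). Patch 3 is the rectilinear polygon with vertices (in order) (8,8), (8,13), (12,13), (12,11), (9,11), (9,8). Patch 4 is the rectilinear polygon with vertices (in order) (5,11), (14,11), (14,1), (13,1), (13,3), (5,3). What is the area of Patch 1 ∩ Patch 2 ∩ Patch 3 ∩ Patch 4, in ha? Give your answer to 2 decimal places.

1.00

The intersection is the polygon with vertices (9,8), (8,8), (8,9), (9,9).
By the shoelace formula its area is 1.00.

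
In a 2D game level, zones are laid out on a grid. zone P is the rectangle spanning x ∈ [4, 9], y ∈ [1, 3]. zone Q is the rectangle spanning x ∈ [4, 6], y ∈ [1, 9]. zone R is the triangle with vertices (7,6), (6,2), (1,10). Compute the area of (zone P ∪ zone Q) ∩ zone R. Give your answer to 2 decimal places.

The region (zone P ∪ zone Q) ∩ zone R is the polygon with vertices (4,8), (6,6.667), (6,3), (6.25,3), (6,2), (4,5.2).
By the shoelace formula its area is 7.59.

7.59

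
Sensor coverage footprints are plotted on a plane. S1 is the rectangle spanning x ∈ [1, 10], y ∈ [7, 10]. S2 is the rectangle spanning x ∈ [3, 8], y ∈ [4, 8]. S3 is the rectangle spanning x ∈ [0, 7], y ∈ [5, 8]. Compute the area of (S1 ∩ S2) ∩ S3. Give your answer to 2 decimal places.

The region (S1 ∩ S2) ∩ S3 is the polygon with vertices (3,8), (7,8), (7,7), (3,7).
By the shoelace formula its area is 4.00.

4.00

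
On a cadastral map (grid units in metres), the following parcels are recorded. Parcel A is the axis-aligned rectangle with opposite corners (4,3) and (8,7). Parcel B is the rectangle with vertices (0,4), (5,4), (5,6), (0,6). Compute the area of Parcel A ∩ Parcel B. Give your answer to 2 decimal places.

2.00

|Parcel A∩Parcel B|: x∈[4,5], y∈[4,6] → 1·2 = 2.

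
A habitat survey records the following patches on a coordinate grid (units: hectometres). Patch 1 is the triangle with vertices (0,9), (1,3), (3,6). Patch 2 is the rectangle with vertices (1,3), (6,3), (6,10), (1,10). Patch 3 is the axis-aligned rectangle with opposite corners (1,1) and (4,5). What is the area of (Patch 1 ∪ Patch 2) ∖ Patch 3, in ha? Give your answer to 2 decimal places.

|Patch 1 ∪ Patch 2| = 37.5.
|(Patch 1 ∪ Patch 2) ∩ Patch 3| = 6.
|(Patch 1 ∪ Patch 2) ∖ Patch 3| = 37.5 − 6 = 31.50.

31.50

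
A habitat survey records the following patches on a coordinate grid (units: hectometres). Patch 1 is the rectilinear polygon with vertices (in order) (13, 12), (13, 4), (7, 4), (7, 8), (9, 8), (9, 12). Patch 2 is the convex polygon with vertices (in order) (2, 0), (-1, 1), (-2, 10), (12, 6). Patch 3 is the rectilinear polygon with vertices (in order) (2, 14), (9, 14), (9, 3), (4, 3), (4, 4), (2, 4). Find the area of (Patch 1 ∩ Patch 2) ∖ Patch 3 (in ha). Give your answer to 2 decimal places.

|Patch 1 ∩ Patch 2| = 10.2381.
|(Patch 1 ∩ Patch 2) ∩ Patch 3| = 6.2524.
|(Patch 1 ∩ Patch 2) ∖ Patch 3| = 10.2381 − 6.2524 = 3.99.

3.99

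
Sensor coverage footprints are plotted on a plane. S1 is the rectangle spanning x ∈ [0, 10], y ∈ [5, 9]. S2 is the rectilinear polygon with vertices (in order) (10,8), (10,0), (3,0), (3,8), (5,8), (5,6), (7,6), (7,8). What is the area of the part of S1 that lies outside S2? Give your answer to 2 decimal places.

|S1| = 40, |S1∩S2| = 17.
|S1 ∖ S2| = |S1| − |S1∩S2| = 40 − 17 = 23.00.

23.00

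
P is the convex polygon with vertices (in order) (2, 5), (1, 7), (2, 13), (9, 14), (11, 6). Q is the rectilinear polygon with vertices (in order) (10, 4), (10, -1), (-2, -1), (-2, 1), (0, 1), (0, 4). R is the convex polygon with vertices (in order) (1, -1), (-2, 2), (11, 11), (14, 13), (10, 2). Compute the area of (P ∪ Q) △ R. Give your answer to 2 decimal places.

|P ∪ Q| = 123.
|(P ∪ Q) ∩ R| = 55.0699.
|(P ∪ Q) △ R| = 123 + 84.5 − 110.1398 = 97.36.

97.36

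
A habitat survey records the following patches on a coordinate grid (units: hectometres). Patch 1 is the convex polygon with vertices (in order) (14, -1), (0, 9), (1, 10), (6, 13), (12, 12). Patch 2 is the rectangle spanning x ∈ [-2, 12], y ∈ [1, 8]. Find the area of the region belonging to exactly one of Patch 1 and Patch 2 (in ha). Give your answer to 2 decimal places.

115.20

|Patch 1| = 97, |Patch 2| = 98, |Patch 1∩Patch 2| = 39.9.
|Patch 1 △ Patch 2| = |Patch 1| + |Patch 2| − 2·|Patch 1∩Patch 2| = 97 + 98 − 79.8 = 115.20.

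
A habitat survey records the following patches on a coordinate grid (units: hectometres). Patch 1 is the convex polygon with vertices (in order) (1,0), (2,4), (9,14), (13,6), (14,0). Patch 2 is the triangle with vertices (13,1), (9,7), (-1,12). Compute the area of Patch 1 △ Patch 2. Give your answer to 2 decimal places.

|Patch 1| = 108, |Patch 2| = 20, |Patch 1∩Patch 2| = 14.9507.
|Patch 1 △ Patch 2| = |Patch 1| + |Patch 2| − 2·|Patch 1∩Patch 2| = 108 + 20 − 29.9013 = 98.10.

98.10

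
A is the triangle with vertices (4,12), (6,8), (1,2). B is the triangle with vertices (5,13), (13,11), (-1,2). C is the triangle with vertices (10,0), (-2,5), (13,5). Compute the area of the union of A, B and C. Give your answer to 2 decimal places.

85.48

By inclusion–exclusion:
Individual areas: |A| = 16, |B| = 50, |C| = 37.5.
|A∩B| = 14.5016.
|A∩C| = 1.8612.
|B∩C| = 2.8791.
|A∩B∩C| = 1.2237.
|A ∪ B ∪ C| = 103.5 − 19.2419 + 1.2237 = 85.48.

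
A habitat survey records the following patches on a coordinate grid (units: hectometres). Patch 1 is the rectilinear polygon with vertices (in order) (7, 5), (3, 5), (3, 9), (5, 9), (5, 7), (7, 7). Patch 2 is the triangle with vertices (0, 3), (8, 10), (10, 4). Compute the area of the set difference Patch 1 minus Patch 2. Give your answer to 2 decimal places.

5.00

|Patch 1| = 12, |Patch 1∩Patch 2| = 7.
|Patch 1 ∖ Patch 2| = |Patch 1| − |Patch 1∩Patch 2| = 12 − 7 = 5.00.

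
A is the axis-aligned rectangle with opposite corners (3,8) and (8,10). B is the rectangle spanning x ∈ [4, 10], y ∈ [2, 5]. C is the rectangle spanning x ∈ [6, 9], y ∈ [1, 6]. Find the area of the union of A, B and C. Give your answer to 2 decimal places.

34.00

By inclusion–exclusion:
Individual areas: |A| = 10, |B| = 18, |C| = 15.
|A∩B| = 0 (no overlap).
|A∩C| = 0 (no overlap).
|B∩C|: x∈[6,9], y∈[2,5] → 3·3 = 9.
|A∩B∩C| = 0.
|A ∪ B ∪ C| = 43 − 9 + 0 = 34.00.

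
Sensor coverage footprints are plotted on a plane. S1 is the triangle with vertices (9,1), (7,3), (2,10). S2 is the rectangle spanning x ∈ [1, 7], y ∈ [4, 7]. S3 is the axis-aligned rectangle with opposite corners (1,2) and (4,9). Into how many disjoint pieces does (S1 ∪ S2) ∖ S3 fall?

(S1 ∪ S2) ∖ S3 splits into 2 disjoint pieces (area 9.9143, area 0.0317).

2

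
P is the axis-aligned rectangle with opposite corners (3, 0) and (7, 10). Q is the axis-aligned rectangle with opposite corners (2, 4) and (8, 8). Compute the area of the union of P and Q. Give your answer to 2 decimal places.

48.00

By inclusion–exclusion:
Individual areas: |P| = 40, |Q| = 24.
|P∩Q|: x∈[3,7], y∈[4,8] → 4·4 = 16.
|P ∪ Q| = 64 − 16 = 48.00.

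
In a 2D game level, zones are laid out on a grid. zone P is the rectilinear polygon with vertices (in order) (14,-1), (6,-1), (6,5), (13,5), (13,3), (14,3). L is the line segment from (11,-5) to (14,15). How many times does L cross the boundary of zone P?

2

The segment meets the boundary at (12.5,5), (11.6,-1).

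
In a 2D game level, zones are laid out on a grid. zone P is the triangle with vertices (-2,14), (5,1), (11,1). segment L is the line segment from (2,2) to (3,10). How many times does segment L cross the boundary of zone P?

The segment meets the boundary at (2.889,9.111), (2.464,5.71).

2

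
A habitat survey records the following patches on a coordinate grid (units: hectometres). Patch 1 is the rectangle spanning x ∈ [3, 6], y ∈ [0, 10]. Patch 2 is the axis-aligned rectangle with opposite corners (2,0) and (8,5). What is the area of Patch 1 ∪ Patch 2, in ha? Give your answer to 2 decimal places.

45.00

By inclusion–exclusion:
Individual areas: |Patch 1| = 30, |Patch 2| = 30.
|Patch 1∩Patch 2|: x∈[3,6], y∈[0,5] → 3·5 = 15.
|Patch 1 ∪ Patch 2| = 60 − 15 = 45.00.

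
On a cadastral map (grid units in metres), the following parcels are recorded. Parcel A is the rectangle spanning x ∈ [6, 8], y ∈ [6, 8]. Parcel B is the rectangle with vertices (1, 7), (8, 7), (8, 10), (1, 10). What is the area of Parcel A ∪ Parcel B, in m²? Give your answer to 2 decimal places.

23.00

By inclusion–exclusion:
Individual areas: |Parcel A| = 4, |Parcel B| = 21.
|Parcel A∩Parcel B|: x∈[6,8], y∈[7,8] → 2·1 = 2.
|Parcel A ∪ Parcel B| = 25 − 2 = 23.00.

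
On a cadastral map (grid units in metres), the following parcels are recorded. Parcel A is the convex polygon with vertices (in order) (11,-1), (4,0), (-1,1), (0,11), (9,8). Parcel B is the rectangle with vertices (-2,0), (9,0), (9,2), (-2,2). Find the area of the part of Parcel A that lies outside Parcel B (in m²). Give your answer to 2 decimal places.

82.05

|Parcel A| = 99.5, |Parcel A∩Parcel B| = 17.45.
|Parcel A ∖ Parcel B| = |Parcel A| − |Parcel A∩Parcel B| = 99.5 − 17.45 = 82.05.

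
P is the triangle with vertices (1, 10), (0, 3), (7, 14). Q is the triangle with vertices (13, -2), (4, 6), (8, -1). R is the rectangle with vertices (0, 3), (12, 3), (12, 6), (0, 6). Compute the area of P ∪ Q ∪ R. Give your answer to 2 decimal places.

65.79

By inclusion–exclusion:
Individual areas: |P| = 19, |Q| = 15.5, |R| = 36.
|P∩Q| = 0.
|P∩R| = 2.2208.
|Q∩R| = 2.4911.
|P∩Q∩R| = 0.
|P ∪ Q ∪ R| = 70.5 − 4.7119 + 0 = 65.79.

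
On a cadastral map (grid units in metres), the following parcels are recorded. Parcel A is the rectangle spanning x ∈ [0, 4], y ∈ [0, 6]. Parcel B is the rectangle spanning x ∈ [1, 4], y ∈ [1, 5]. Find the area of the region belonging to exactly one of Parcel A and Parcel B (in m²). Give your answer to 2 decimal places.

12.00

|Parcel A∩Parcel B|: x∈[1,4], y∈[1,5] → 3·4 = 12.
|Parcel A △ Parcel B| = |Parcel A| + |Parcel B| − 2·|Parcel A∩Parcel B| = 24 + 12 − 24 = 12.00.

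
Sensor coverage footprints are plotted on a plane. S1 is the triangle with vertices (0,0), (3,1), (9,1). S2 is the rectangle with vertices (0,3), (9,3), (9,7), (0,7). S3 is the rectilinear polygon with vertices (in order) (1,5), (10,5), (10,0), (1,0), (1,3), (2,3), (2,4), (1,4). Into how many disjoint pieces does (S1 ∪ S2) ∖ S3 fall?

2

(S1 ∪ S2) ∖ S3 splits into 2 disjoint pieces (area 0.1111, area 21).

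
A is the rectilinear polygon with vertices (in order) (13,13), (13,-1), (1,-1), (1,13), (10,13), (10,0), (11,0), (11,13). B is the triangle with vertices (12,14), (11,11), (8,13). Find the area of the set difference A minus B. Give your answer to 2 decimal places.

153.00

|A| = 155, |A∩B| = 2.
|A ∖ B| = |A| − |A∩B| = 155 − 2 = 153.00.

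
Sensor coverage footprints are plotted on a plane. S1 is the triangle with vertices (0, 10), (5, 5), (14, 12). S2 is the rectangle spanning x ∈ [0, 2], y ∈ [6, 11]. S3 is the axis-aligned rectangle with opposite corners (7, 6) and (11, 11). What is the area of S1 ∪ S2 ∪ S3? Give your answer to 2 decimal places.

By inclusion–exclusion:
Individual areas: |S1| = 40, |S2| = 10, |S3| = 20.
|S1∩S2| = 2.2857.
|S1∩S3| = 11.5556.
|S2∩S3| = 0 (no overlap).
|S1∩S2∩S3| = 0.
|S1 ∪ S2 ∪ S3| = 70 − 13.8413 + 0 = 56.16.

56.16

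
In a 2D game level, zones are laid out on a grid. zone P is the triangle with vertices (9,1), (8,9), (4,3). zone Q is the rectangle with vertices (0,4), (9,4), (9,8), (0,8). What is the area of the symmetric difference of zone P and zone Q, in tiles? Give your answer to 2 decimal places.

|zone P| = 19, |zone Q| = 36, |zone P∩zone Q| = 9.5.
|zone P △ zone Q| = |zone P| + |zone Q| − 2·|zone P∩zone Q| = 19 + 36 − 19 = 36.00.

36.00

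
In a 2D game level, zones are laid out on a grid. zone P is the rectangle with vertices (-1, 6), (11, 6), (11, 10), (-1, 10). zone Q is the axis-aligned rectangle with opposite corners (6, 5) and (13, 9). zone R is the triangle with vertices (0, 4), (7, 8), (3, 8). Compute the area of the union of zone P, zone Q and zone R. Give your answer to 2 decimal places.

63.00

By inclusion–exclusion:
Individual areas: |zone P| = 48, |zone Q| = 28, |zone R| = 8.
|zone P∩zone Q|: x∈[6,11], y∈[6,9] → 5·3 = 15.
|zone P∩zone R| = 6.
|zone Q∩zone R| = 0.2857.
|zone P∩zone Q∩zone R| = 0.2857.
|zone P ∪ zone Q ∪ zone R| = 84 − 21.2857 + 0.2857 = 63.00.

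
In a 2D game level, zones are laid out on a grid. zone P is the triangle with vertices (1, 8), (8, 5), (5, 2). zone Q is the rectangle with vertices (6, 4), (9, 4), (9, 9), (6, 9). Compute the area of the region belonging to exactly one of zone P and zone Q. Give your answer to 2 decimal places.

|zone P| = 15, |zone Q| = 15, |zone P∩zone Q| = 2.3571.
|zone P △ zone Q| = |zone P| + |zone Q| − 2·|zone P∩zone Q| = 15 + 15 − 4.7143 = 25.29.

25.29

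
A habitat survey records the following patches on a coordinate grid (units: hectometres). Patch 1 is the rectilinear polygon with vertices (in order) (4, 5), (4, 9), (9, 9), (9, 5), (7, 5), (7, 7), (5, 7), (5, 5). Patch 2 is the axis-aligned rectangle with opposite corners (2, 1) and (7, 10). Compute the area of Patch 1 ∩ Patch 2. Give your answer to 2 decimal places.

8.00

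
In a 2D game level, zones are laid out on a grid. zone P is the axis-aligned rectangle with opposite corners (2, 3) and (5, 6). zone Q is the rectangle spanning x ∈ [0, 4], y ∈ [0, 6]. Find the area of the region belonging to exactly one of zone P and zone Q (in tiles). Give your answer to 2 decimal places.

|zone P∩zone Q|: x∈[2,4], y∈[3,6] → 2·3 = 6.
|zone P △ zone Q| = |zone P| + |zone Q| − 2·|zone P∩zone Q| = 9 + 24 − 12 = 21.00.

21.00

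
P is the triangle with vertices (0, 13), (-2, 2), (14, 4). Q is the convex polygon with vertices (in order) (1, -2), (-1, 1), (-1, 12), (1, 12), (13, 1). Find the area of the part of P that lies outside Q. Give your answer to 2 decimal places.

|P| = 86, |P∩Q| = 62.1266.
|P ∖ Q| = |P| − |P∩Q| = 86 − 62.1266 = 23.87.

23.87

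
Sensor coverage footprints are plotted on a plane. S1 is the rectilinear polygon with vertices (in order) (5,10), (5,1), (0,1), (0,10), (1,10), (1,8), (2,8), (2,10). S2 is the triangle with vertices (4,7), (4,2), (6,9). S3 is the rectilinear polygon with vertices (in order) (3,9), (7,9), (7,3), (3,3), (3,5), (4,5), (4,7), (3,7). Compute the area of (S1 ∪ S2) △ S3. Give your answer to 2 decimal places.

43.75

|S1 ∪ S2| = 44.25.
|(S1 ∪ S2) ∩ S3| = 11.25.
|(S1 ∪ S2) △ S3| = 44.25 + 22 − 22.5 = 43.75.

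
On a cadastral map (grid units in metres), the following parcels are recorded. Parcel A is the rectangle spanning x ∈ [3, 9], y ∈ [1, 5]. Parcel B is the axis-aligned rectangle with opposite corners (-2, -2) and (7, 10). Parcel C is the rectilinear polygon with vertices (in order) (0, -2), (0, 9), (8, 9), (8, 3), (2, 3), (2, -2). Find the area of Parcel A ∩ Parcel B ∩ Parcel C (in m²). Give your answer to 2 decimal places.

The intersection is the polygon with vertices (3,5), (7,5), (7,3), (3,3).
By the shoelace formula its area is 8.00.

8.00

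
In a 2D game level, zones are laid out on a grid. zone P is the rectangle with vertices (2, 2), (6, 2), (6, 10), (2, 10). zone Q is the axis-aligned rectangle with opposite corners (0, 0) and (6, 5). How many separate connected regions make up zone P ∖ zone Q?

1

zone P ∖ zone Q is a single connected region.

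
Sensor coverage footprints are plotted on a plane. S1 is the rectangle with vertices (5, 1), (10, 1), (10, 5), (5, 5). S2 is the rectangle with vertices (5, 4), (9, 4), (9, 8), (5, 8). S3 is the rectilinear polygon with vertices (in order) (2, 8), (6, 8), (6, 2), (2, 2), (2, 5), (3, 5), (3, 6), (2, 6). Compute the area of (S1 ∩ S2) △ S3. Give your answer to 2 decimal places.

25.00

|S1 ∩ S2| = 4.
|(S1 ∩ S2) ∩ S3| = 1.
|(S1 ∩ S2) △ S3| = 4 + 23 − 2 = 25.00.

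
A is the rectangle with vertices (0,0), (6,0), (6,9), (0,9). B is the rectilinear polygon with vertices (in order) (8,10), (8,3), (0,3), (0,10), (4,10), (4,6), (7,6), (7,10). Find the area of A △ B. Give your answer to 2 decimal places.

38.00

|A| = 54, |B| = 44, |A∩B| = 30.
|A △ B| = |A| + |B| − 2·|A∩B| = 54 + 44 − 60 = 38.00.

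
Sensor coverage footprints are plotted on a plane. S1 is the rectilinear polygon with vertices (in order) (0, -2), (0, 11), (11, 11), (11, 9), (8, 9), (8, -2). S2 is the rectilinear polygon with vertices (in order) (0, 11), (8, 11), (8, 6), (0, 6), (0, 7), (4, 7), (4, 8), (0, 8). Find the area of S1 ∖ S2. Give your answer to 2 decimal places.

74.00

|S1| = 110, |S1∩S2| = 36.
|S1 ∖ S2| = |S1| − |S1∩S2| = 110 − 36 = 74.00.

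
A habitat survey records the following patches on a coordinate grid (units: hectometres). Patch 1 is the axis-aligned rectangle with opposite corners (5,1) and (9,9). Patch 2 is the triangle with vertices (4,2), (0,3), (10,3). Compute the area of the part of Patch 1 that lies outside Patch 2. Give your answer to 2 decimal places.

30.00

|Patch 1| = 32, |Patch 1∩Patch 2| = 2.
|Patch 1 ∖ Patch 2| = |Patch 1| − |Patch 1∩Patch 2| = 32 − 2 = 30.00.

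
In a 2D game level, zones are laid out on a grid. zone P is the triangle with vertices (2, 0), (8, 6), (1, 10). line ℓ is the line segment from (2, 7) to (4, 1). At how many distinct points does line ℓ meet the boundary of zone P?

1

The segment meets the boundary at (3.75,1.75).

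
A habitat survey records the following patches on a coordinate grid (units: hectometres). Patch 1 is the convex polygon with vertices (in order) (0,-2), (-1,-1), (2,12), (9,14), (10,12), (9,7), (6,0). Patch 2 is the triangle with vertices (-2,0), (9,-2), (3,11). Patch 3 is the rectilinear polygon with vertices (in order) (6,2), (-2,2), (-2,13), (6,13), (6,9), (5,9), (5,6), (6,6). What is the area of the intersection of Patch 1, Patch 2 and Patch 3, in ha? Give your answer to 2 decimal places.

34.19

The intersection is the polygon with vertices (3,11), (5,6.667), (5,6), (5.308,6), (6,4.5), (6,2), (-0.308,2), (0.5,5.5).
By the shoelace formula its area is 34.19.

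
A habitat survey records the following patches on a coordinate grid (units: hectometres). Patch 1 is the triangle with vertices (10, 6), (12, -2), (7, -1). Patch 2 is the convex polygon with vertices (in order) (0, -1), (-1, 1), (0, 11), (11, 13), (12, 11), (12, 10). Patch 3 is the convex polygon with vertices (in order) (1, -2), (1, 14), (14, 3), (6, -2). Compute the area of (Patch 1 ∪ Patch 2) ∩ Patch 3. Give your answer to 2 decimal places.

64.39

|Patch 1 ∪ Patch 2| = 115.
|(Patch 1 ∪ Patch 2) ∩ Patch 3| = 64.39.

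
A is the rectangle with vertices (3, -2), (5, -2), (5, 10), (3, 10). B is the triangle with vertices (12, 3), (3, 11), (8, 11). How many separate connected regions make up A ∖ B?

1

A ∖ B is a single connected region.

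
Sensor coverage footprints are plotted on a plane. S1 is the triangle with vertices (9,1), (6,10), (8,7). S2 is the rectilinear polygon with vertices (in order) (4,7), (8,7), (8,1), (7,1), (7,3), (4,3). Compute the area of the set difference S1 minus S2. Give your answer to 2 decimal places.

|S1| = 4.5, |S1∩S2| = 1.5.
|S1 ∖ S2| = |S1| − |S1∩S2| = 4.5 − 1.5 = 3.00.

3.00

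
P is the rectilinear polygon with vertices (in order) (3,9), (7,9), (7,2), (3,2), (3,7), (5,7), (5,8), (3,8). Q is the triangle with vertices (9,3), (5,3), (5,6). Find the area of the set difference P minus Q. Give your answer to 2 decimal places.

21.50

|P| = 26, |P∩Q| = 4.5.
|P ∖ Q| = |P| − |P∩Q| = 26 − 4.5 = 21.50.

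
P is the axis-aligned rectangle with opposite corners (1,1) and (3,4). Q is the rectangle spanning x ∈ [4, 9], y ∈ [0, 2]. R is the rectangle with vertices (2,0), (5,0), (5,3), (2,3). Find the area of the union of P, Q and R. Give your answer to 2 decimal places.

21.00

By inclusion–exclusion:
Individual areas: |P| = 6, |Q| = 10, |R| = 9.
|P∩Q| = 0 (no overlap).
|P∩R|: x∈[2,3], y∈[1,3] → 1·2 = 2.
|Q∩R|: x∈[4,5], y∈[0,2] → 1·2 = 2.
|P∩Q∩R| = 0.
|P ∪ Q ∪ R| = 25 − 4 + 0 = 21.00.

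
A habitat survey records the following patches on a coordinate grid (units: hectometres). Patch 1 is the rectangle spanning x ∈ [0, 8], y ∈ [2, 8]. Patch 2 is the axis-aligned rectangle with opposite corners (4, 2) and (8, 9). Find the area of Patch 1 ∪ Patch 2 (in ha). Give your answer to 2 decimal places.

By inclusion–exclusion:
Individual areas: |Patch 1| = 48, |Patch 2| = 28.
|Patch 1∩Patch 2|: x∈[4,8], y∈[2,8] → 4·6 = 24.
|Patch 1 ∪ Patch 2| = 76 − 24 = 52.00.

52.00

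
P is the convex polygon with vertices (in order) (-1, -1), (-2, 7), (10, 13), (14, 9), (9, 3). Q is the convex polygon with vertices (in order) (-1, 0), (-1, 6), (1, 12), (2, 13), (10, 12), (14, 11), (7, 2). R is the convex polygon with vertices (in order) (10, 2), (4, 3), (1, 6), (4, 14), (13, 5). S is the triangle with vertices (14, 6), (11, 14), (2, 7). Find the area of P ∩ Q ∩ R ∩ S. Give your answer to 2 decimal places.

The intersection is the polygon with vertices (10.938,7.062), (10.348,6.304), (2,7), (7.062,10.938).
By the shoelace formula its area is 20.81.

20.81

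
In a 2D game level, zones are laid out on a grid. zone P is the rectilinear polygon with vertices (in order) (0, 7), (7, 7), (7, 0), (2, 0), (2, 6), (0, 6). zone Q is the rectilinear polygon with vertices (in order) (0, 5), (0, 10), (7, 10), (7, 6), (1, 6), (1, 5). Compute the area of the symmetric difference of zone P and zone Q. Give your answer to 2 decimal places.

52.00

|zone P| = 37, |zone Q| = 29, |zone P∩zone Q| = 7.
|zone P △ zone Q| = |zone P| + |zone Q| − 2·|zone P∩zone Q| = 37 + 29 − 14 = 52.00.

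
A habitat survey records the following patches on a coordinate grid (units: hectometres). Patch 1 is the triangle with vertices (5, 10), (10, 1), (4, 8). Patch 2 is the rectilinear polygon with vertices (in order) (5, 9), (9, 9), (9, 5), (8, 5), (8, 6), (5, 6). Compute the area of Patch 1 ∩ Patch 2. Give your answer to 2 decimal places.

3.87

The intersection is the polygon with vertices (7.222,6), (5.714,6), (5,6.833), (5,9), (5.556,9).
By the shoelace formula its area is 3.87.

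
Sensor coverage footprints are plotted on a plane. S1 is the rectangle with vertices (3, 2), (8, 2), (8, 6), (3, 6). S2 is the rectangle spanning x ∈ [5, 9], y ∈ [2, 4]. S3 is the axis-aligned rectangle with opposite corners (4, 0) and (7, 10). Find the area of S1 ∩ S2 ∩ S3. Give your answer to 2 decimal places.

The intersection is the polygon with vertices (5,2), (5,4), (7,4), (7,2).
By the shoelace formula its area is 4.00.

4.00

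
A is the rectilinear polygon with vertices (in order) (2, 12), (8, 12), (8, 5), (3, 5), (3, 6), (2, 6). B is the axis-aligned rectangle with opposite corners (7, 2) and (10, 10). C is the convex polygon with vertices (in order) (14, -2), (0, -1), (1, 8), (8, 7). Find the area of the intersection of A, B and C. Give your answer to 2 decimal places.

The intersection is the polygon with vertices (7,5), (7,7.143), (8,7), (8,5).
By the shoelace formula its area is 2.07.

2.07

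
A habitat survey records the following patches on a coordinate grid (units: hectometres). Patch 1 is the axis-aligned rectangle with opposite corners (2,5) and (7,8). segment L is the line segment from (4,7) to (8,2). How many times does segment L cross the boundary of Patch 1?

The segment meets the boundary at (5.6,5).

1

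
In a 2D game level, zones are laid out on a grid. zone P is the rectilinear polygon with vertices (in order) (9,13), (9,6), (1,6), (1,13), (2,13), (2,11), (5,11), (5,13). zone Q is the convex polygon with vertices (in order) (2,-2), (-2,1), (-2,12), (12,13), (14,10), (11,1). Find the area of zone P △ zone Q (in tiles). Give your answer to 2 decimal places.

|zone P| = 50, |zone Q| = 188, |zone P∩zone Q| = 47.8214.
|zone P △ zone Q| = |zone P| + |zone Q| − 2·|zone P∩zone Q| = 50 + 188 − 95.6429 = 142.36.

142.36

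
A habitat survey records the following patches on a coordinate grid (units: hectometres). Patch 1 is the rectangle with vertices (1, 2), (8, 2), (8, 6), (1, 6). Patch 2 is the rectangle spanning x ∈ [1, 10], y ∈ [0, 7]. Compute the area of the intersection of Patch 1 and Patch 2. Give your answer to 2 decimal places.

28.00

|Patch 1∩Patch 2|: x∈[1,8], y∈[2,6] → 7·4 = 28.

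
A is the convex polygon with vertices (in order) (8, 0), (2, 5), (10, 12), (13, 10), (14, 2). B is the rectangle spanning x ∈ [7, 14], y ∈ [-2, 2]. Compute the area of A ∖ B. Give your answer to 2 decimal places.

|A| = 86, |A∩B| = 7.5833.
|A ∖ B| = |A| − |A∩B| = 86 − 7.5833 = 78.42.

78.42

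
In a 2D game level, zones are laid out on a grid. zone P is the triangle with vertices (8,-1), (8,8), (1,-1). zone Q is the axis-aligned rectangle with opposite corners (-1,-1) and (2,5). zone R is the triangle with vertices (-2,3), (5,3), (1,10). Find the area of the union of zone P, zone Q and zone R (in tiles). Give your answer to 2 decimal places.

67.06

By inclusion–exclusion:
Individual areas: |zone P| = 31.5, |zone Q| = 18, |zone R| = 24.5.
|zone P∩zone Q| = 0.6429.
|zone P∩zone R| = 0.2928.
|zone Q∩zone R| = 6.
|zone P∩zone Q∩zone R| = 0.
|zone P ∪ zone Q ∪ zone R| = 74 − 6.9357 + 0 = 67.06.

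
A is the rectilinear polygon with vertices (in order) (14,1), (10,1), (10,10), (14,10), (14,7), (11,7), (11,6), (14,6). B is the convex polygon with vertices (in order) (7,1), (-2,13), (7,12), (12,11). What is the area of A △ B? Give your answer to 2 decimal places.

105.50

|A| = 33, |B| = 77, |A∩B| = 2.25.
|A △ B| = |A| + |B| − 2·|A∩B| = 33 + 77 − 4.5 = 105.50.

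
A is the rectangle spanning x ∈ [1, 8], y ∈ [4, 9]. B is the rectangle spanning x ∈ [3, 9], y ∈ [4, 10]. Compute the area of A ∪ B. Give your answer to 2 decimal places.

46.00

By inclusion–exclusion:
Individual areas: |A| = 35, |B| = 36.
|A∩B|: x∈[3,8], y∈[4,9] → 5·5 = 25.
|A ∪ B| = 71 − 25 = 46.00.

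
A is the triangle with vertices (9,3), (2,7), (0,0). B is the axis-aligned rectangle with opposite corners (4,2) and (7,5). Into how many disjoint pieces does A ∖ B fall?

A ∖ B splits into 2 disjoint pieces (area 1.8095, area 18.5).

2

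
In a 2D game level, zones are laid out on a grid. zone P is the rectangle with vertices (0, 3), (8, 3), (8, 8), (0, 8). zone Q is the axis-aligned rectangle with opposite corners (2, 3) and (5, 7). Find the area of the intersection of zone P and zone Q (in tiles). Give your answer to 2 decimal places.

12.00

|zone P∩zone Q|: x∈[2,5], y∈[3,7] → 3·4 = 12.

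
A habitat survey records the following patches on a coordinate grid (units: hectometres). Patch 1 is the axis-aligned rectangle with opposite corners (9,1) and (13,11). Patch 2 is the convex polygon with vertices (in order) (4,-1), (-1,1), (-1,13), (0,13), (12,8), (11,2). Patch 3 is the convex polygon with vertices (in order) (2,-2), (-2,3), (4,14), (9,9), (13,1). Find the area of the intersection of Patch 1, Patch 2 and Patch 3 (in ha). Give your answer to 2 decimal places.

The intersection is the polygon with vertices (11,2), (9,1.143), (9,9), (11.375,4.25).
By the shoelace formula its area is 11.42.

11.42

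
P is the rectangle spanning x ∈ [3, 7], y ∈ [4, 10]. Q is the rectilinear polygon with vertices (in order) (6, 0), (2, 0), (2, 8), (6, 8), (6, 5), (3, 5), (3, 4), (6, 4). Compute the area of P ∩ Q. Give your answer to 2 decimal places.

9.00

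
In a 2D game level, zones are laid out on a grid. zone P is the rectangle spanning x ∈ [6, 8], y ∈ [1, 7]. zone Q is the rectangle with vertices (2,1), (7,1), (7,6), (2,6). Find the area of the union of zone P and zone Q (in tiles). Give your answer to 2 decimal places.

By inclusion–exclusion:
Individual areas: |zone P| = 12, |zone Q| = 25.
|zone P∩zone Q|: x∈[6,7], y∈[1,6] → 1·5 = 5.
|zone P ∪ zone Q| = 37 − 5 = 32.00.

32.00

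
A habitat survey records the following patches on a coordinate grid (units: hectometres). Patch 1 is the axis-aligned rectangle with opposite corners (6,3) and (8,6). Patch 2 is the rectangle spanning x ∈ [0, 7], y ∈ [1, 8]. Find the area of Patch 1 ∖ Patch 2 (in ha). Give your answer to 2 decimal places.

|Patch 1∩Patch 2|: x∈[6,7], y∈[3,6] → 1·3 = 3.
|Patch 1| = 6.
|Patch 1 ∖ Patch 2| = |Patch 1| − |Patch 1∩Patch 2| = 6 − 3 = 3.00.

3.00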